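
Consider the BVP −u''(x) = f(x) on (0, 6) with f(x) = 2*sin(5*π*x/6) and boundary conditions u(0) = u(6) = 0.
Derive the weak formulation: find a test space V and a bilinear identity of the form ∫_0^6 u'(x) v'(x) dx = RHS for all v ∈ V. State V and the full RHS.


V = H^1_0(0, 6) (so v(0) = v(6) = 0); weak form: ∫_0^6 u'v' dx = ∫_0^6 (2*sin(5*π*x/6)) v dx for all v ∈ V.

Multiply both sides by a test function v and integrate from 0 to 6:
  ∫_0^6 −u''(x) v(x) dx = ∫_0^6 f(x) v(x) dx.
Integrate the LHS by parts once:
  ∫_0^6 −u'' v dx = −[u'(x) v(x)]_0^6 + ∫_0^6 u'(x) v'(x) dx.
Thus ∫_0^6 u'(x) v'(x) dx = ∫_0^6 f(x) v(x) dx + [u'(x) v(x)]_0^6.
Choose V so that boundary terms are either known or forced to vanish.
u is Dirichlet: u(0) = u(6) = 0. Let V = H^1_0(0, 6); then v(0) = v(6) = 0, and [u' v]_0^6 = 0.
Weak formulation: find u (satisfying any essential BC) such that ∫_0^6 u'(x) v'(x) dx = ∫_0^6 f v dx for all v ∈ V.
Substituting f(x) = 2*sin(5*π*x/6), the right-hand side is ∫_0^6 (2*sin(5*π*x/6)) v dx.


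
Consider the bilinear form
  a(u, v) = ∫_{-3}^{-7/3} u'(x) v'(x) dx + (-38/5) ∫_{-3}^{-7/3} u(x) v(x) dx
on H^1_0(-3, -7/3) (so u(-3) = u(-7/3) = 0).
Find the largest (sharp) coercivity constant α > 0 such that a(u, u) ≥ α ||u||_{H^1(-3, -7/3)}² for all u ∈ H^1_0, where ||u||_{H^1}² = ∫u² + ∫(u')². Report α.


α = (-152 + 45*π^2)/(5*(4 + 9*π^2))

Coercivity of a(·,·) on H^1_0(-3, -7/3) means a(u, u) ≥ α ||u||_{H^1}² for every u ∈ H^1_0.
The interval has length L = 2/3, and Poincaré/coercivity depend only on L. Here a(u, u) = ∫(u')² + (-38/5)·∫u².
Here c = -38/5 < 0 with |c| < (π/L)² = 9*π^2/4, so coercivity still holds. The condition a(u,u) ≥ α||u||_{H^1}² reads (1−α)∫(u')² ≥ (α−c)∫u². Any admissible α is ≤ 1 (rapidly oscillating u have ∫u²/∫(u')² → 0), and α = 1 would force 0 ≥ (1−c)∫u², impossible since c < 1; so 1−α > 0. By the sharp Poincaré inequality on H^1_0 of an interval of length L, ∫(u')² ≥ (π/L)²∫u² with equality for the first sine mode sin(π(x−x₀)/L) (x₀ the left endpoint), so the inequality holds for all u iff (1−α)(π/L)² ≥ α − c, i.e. α ≤ ((π/L)² + c)/((π/L)² + 1) = (1 + c(L/π)²)/(1 + (L/π)²). (Direct route, valid since c ≤ 0: Poincaré gives c∫u² ≥ c(L/π)²∫(u')², so a(u,u) ≥ (1 + c(L/π)²)∫(u')², while ||u||_{H^1}² ≤ (1 + (L/π)²)∫(u')²; dividing yields the same α.) With (π/L)² = 9*π^2/4 and c = -38/5, the largest admissible constant is α = ((π/L)² + c)/((π/L)² + 1).
Simplifying, α = (-152 + 45*π^2)/(5*(4 + 9*π^2)).


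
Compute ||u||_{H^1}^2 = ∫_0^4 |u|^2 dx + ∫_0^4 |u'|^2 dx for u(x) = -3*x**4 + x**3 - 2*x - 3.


||u||_{H^1}^2 = 54473012/105

The H^1 norm (squared) on an interval (0, L) is
  ||u||_{H^1}^2 = ∫_0^L u(x)^2 dx + ∫_0^L u'(x)^2 dx.
Compute u'(x) = -12*x**3 + 3*x**2 - 2.
Then u(x)^2 = 9*x**8 - 6*x**7 + x**6 + 12*x**5 + 14*x**4 - 6*x**3 + 4*x**2 + 12*x + 9 and u'(x)^2 = 144*x**6 - 72*x**5 + 9*x**4 + 48*x**3 - 12*x**2 + 4.
Integrate each monomial from 0 to 4 using ∫_0^4 c·x^n dx = c·4^(n+1)/(n+1):
  ∫_0^4 u(x)^2 dx = ∫_0^4 (9*x^8 - 6*x^7 + x^6 + 12*x^5 + 14*x^4 - 6*x^3 + 4*x^2 + 12*x + 9) dx. Term by term:
    ∫_0^4 9*x^8 dx = 262144;  ∫_0^4 -6*x^7 dx = -49152;  ∫_0^4 x^6 dx = 16384/7;
    ∫_0^4 12*x^5 dx = 8192;  ∫_0^4 14*x^4 dx = 14336/5;  ∫_0^4 -6*x^3 dx = -384;
    ∫_0^4 4*x^2 dx = 256/3;  ∫_0^4 12*x dx = 96;  ∫_0^4 9 dx = 36.
  Sum: 262144 − 49152 + 16384/7 + 8192 + 14336/5 − 384 + 256/3 + 96 + 36 = 23753636/105.
  ∫_0^4 u'(x)^2 dx = ∫_0^4 (144*x^6 - 72*x^5 + 9*x^4 + 48*x^3 - 12*x^2 + 4) dx. Term by term:
    ∫_0^4 144*x^6 dx = 2359296/7;  ∫_0^4 -72*x^5 dx = -49152;  ∫_0^4 9*x^4 dx = 9216/5;
    ∫_0^4 48*x^3 dx = 3072;  ∫_0^4 -12*x^2 dx = -256;  ∫_0^4 4 dx = 16.
  Sum: 2359296/7 − 49152 + 9216/5 + 3072 − 256 + 16 = 10239792/35.
Adding: ||u||_{H^1}^2 = 23753636/105 + 10239792/35 = 54473012/105.


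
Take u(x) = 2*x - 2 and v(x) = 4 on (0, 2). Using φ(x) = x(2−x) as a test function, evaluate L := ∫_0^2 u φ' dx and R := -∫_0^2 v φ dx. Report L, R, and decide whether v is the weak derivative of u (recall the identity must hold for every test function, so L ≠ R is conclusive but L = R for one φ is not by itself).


LHS = -8/3, RHS = -16/3. No, v is not the weak derivative of u.

u(x) = 2*x - 2, classical derivative u'(x) = 2.
φ(x) = x(2−x), so φ'(x) = 2 - 2*x.
Note φ(0) = φ(2) = 0, so the boundary term u·φ vanishes.
LHS = ∫_0^2 u(x) φ'(x) dx = ∫_0^2 (-4*x^2 + 8*x - 4) dx. Term by term:
  ∫_0^2 -4*x^2 dx = -32/3;  ∫_0^2 8*x dx = 16;  ∫_0^2 -4 dx = -8.
Sum: -32/3 + 16 − 8 = -8/3.
So LHS = -8/3.
∫_0^2 v(x) φ(x) dx = ∫_0^2 (-4*x^2 + 8*x) dx. Term by term:
  ∫_0^2 -4*x^2 dx = -32/3;  ∫_0^2 8*x dx = 16.
Sum: -32/3 + 16 = 16/3.
So RHS = -∫_0^2 v(x) φ(x) dx = -16/3.
LHS − RHS = 8/3 ≠ 0, so the identity fails.
(For a valid weak derivative the identity must hold for EVERY test function, in particular this one. The failure shows v is NOT the weak derivative of u.)
Correct weak derivative would be u'(x) = 2.


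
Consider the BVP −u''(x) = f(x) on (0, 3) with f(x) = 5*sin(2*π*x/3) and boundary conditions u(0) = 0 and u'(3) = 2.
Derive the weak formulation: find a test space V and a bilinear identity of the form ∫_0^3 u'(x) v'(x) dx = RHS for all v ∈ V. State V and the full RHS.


V = {v ∈ H^1(0, 3) : v(0) = 0} (test functions vanish at x = 0 where u is specified); weak form: ∫_0^3 u'v' dx = ∫_0^3 (5*sin(2*π*x/3)) v dx + 2·v(3) for all v ∈ V.

Multiply both sides by a test function v and integrate from 0 to 3:
  ∫_0^3 −u''(x) v(x) dx = ∫_0^3 f(x) v(x) dx.
Integrate the LHS by parts once:
  ∫_0^3 −u'' v dx = −[u'(x) v(x)]_0^3 + ∫_0^3 u'(x) v'(x) dx.
Thus ∫_0^3 u'(x) v'(x) dx = ∫_0^3 f(x) v(x) dx + [u'(x) v(x)]_0^3.
Choose V so that boundary terms are either known or forced to vanish.
Mixed BC: u(0) = 0 (Dirichlet) and u'(3) = 2 (Neumann). Define V = {v ∈ H^1(0, 3) : v(0) = 0}. Then [u' v]_0^3 = u'(3)·v(3) − u'(0)·0 = 2·v(3).
Weak formulation: find u (satisfying any essential BC) such that ∫_0^3 u'(x) v'(x) dx = ∫_0^3 f v dx + 2·v(3) for all v ∈ V (Dirichlet at 0 absorbed into V; Neumann datum at x = 3 contributes the boundary term).
Substituting f(x) = 5*sin(2*π*x/3), the right-hand side is ∫_0^3 (5*sin(2*π*x/3)) v dx + 2·v(3).


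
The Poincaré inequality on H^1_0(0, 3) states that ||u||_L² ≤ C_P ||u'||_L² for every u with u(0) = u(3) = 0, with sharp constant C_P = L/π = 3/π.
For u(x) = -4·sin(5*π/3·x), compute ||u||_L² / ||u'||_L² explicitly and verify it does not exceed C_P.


||u||_L² / ||u'||_L² = 3/(5*π) < C_P = 3/π.

u(x) = -4·sin(5*π/3·x), so u'(x) = -20*π*cos(5*π*x/3)/3.
Writing u(x) = A·sin(kπx/L) with A = -4 and k = 5, use ∫_0^L sin²(kπx/L) dx = L/2 and ∫_0^L cos²(kπx/L) dx = L/2.
u² = 16·sin²(5*π/3·x) and (u')² = 400*π^2/9·cos²(5*π/3·x), and each of sin², cos² integrates to L/2 = 3/2 over (0, 3).
∫_0^3 u² dx = 24, so ||u||_L² = 2*sqrt(6).
∫_0^3 (u')² dx = 200*π^2/3, so ||u'||_L² = 10*sqrt(6)*π/3.
Ratio ||u||_L² / ||u'||_L² = 3/(5*π).
Sharp Poincaré constant on H^1_0(0, 3) is C_P = L/π = 3/π, achieved by sin(π/3·x).
This is the k = 5 harmonic; the ratio L/(kπ) is strictly less than C_P = L/π, consistent with the sharp inequality ||u||_L² ≤ C_P ||u'||_L².


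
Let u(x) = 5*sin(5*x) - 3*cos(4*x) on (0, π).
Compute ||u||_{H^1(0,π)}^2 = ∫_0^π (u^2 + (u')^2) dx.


||u||_{H^1(0,π)}^2 = -1700/3 + 803*π/2

u'(x) = 12*sin(4*x) + 25*cos(5*x).
Expand u² and (u')² and integrate term by term on (0, π), using: for integers n ≥ 1, ∫_0^π sin²(nx) dx = ∫_0^π cos²(nx) dx = π/2; for n ≠ n', ∫_0^π sin(nx)sin(n'x) dx = ∫_0^π cos(nx)cos(n'x) dx = 0; and by product-to-sum, ∫_0^π sin(nx)cos(n'x) dx = ½∫_0^π [sin((n+n')x) + sin((n−n')x)] dx, which is 0 when n+n' is even and 2n/(n²−n'²) when n+n' is odd (it need not vanish on (0, π)).
  u² squared terms: (-3)²·∫cos(4x)² dx = 9·π/2 = 9*π/2;  (5)²·∫sin(5x)² dx = 25·π/2 = 25*π/2.
  u² cross terms: 2·(-3)·(5)·∫cos(4x)·sin(5x) dx = -30·(10/9) = -100/3.
  So ∫_0^π u² dx = 9*π/2 + 25*π/2 − 100/3 = -100/3 + 17*π.
  (u')² squared terms: (12)²·∫sin(4x)² dx = 144·π/2 = 72*π;  (25)²·∫cos(5x)² dx = 625·π/2 = 625*π/2.
  (u')² cross terms: 2·(12)·(25)·∫sin(4x)·cos(5x) dx = 600·(-8/9) = -1600/3.
  So ∫_0^π (u')² dx = 72*π + 625*π/2 − 1600/3 = -1600/3 + 769*π/2.
||u||_{H^1}^2 = (-100/3 + 17*π) + (-1600/3 + 769*π/2) = -1700/3 + 803*π/2.


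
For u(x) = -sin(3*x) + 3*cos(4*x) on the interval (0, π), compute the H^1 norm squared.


||u||_{H^1(0,π)}^2 = 612/7 + 163*π/2

u'(x) = -12*sin(4*x) - 3*cos(3*x).
Expand u² and (u')² and integrate term by term on (0, π), using: for integers n ≥ 1, ∫_0^π sin²(nx) dx = ∫_0^π cos²(nx) dx = π/2; for n ≠ n', ∫_0^π sin(nx)sin(n'x) dx = ∫_0^π cos(nx)cos(n'x) dx = 0; and by product-to-sum, ∫_0^π sin(nx)cos(n'x) dx = ½∫_0^π [sin((n+n')x) + sin((n−n')x)] dx, which is 0 when n+n' is even and 2n/(n²−n'²) when n+n' is odd (it need not vanish on (0, π)).
  u² squared terms: (-1)²·∫sin(3x)² dx = 1·π/2 = π/2;  (3)²·∫cos(4x)² dx = 9·π/2 = 9*π/2.
  u² cross terms: 2·(-1)·(3)·∫sin(3x)·cos(4x) dx = -6·(-6/7) = 36/7.
  So ∫_0^π u² dx = π/2 + 9*π/2 + 36/7 = 36/7 + 5*π.
  (u')² squared terms: (-12)²·∫sin(4x)² dx = 144·π/2 = 72*π;  (-3)²·∫cos(3x)² dx = 9·π/2 = 9*π/2.
  (u')² cross terms: 2·(-12)·(-3)·∫sin(4x)·cos(3x) dx = 72·(8/7) = 576/7.
  So ∫_0^π (u')² dx = 72*π + 9*π/2 + 576/7 = 576/7 + 153*π/2.
||u||_{H^1}^2 = (36/7 + 5*π) + (576/7 + 153*π/2) = 612/7 + 163*π/2.


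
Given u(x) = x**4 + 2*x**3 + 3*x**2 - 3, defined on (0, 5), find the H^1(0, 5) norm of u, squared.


||u||_{H^1}^2 = 116335795/126

The H^1 norm (squared) on an interval (0, L) is
  ||u||_{H^1}^2 = ∫_0^L u(x)^2 dx + ∫_0^L u'(x)^2 dx.
Compute u'(x) = 4*x**3 + 6*x**2 + 6*x.
Then u(x)^2 = x**8 + 4*x**7 + 10*x**6 + 12*x**5 + 3*x**4 - 12*x**3 - 18*x**2 + 9 and u'(x)^2 = 16*x**6 + 48*x**5 + 84*x**4 + 72*x**3 + 36*x**2.
Integrate each monomial from 0 to 5 using ∫_0^5 c·x^n dx = c·5^(n+1)/(n+1):
  ∫_0^5 u(x)^2 dx = ∫_0^5 (x^8 + 4*x^7 + 10*x^6 + 12*x^5 + 3*x^4 - 12*x^3 - 18*x^2 + 9) dx. Term by term:
    ∫_0^5 x^8 dx = 1953125/9;  ∫_0^5 4*x^7 dx = 390625/2;  ∫_0^5 10*x^6 dx = 781250/7;
    ∫_0^5 12*x^5 dx = 31250;  ∫_0^5 3*x^4 dx = 1875;  ∫_0^5 -12*x^3 dx = -1875;
    ∫_0^5 -18*x^2 dx = -750;  ∫_0^5 9 dx = 45.
  Sum: 1953125/9 + 390625/2 + 781250/7 + 31250 + 1875 − 1875 − 750 + 45 = 69864295/126.
  ∫_0^5 u'(x)^2 dx = ∫_0^5 (16*x^6 + 48*x^5 + 84*x^4 + 72*x^3 + 36*x^2) dx. Term by term:
    ∫_0^5 16*x^6 dx = 1250000/7;  ∫_0^5 48*x^5 dx = 125000;  ∫_0^5 84*x^4 dx = 52500;
    ∫_0^5 72*x^3 dx = 11250;  ∫_0^5 36*x^2 dx = 1500.
  Sum: 1250000/7 + 125000 + 52500 + 11250 + 1500 = 2581750/7.
Adding: ||u||_{H^1}^2 = 69864295/126 + 2581750/7 = 116335795/126.


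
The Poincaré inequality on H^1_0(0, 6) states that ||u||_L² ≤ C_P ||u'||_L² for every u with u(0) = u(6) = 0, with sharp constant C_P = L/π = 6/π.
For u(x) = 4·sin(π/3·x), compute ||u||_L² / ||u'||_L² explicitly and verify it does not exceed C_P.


||u||_L² / ||u'||_L² = 3/π < C_P = 6/π.

u(x) = 4·sin(π/3·x), so u'(x) = 4*π*cos(π*x/3)/3.
Writing u(x) = A·sin(kπx/L) with A = 4 and k = 2, use ∫_0^L sin²(kπx/L) dx = L/2 and ∫_0^L cos²(kπx/L) dx = L/2.
u² = 16·sin²(π/3·x) and (u')² = 16*π^2/9·cos²(π/3·x), and each of sin², cos² integrates to L/2 = 3 over (0, 6).
∫_0^6 u² dx = 48, so ||u||_L² = 4*sqrt(3).
∫_0^6 (u')² dx = 16*π^2/3, so ||u'||_L² = 4*sqrt(3)*π/3.
Ratio ||u||_L² / ||u'||_L² = 3/π.
Sharp Poincaré constant on H^1_0(0, 6) is C_P = L/π = 6/π, achieved by sin(π/6·x).
This is the k = 2 harmonic; the ratio L/(kπ) is strictly less than C_P = L/π, consistent with the sharp inequality ||u||_L² ≤ C_P ||u'||_L².


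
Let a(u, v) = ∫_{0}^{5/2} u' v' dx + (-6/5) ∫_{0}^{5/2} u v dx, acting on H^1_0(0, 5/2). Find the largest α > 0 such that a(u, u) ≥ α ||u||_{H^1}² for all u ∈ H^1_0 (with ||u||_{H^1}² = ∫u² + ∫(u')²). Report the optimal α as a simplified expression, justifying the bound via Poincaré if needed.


α = 2*(-15 + 2*π^2)/(25 + 4*π^2)

Coercivity of a(·,·) on H^1_0(0, 5/2) means a(u, u) ≥ α ||u||_{H^1}² for every u ∈ H^1_0.
The interval has length L = 5/2, and Poincaré/coercivity depend only on L. Here a(u, u) = ∫(u')² + (-6/5)·∫u².
Here c = -6/5 < 0 with |c| < (π/L)² = 4*π^2/25, so coercivity still holds. The condition a(u,u) ≥ α||u||_{H^1}² reads (1−α)∫(u')² ≥ (α−c)∫u². Any admissible α is ≤ 1 (rapidly oscillating u have ∫u²/∫(u')² → 0), and α = 1 would force 0 ≥ (1−c)∫u², impossible since c < 1; so 1−α > 0. By the sharp Poincaré inequality on H^1_0 of an interval of length L, ∫(u')² ≥ (π/L)²∫u² with equality for the first sine mode sin(π(x−x₀)/L) (x₀ the left endpoint), so the inequality holds for all u iff (1−α)(π/L)² ≥ α − c, i.e. α ≤ ((π/L)² + c)/((π/L)² + 1) = (1 + c(L/π)²)/(1 + (L/π)²). (Direct route, valid since c ≤ 0: Poincaré gives c∫u² ≥ c(L/π)²∫(u')², so a(u,u) ≥ (1 + c(L/π)²)∫(u')², while ||u||_{H^1}² ≤ (1 + (L/π)²)∫(u')²; dividing yields the same α.) With (π/L)² = 4*π^2/25 and c = -6/5, the largest admissible constant is α = ((π/L)² + c)/((π/L)² + 1).
Simplifying, α = 2*(-15 + 2*π^2)/(25 + 4*π^2).


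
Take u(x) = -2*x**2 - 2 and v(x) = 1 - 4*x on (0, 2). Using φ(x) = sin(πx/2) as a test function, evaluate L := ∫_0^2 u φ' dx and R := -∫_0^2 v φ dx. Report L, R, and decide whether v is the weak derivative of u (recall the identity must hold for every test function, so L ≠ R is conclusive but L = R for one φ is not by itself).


LHS = 16/π, RHS = 12/π. No, v is not the weak derivative of u.

u(x) = -2*x**2 - 2, classical derivative u'(x) = -4*x.
φ(x) = sin(πx/2), so φ'(x) = π*cos(π*x/2)/2.
Note φ(0) = φ(2) = 0, so the boundary term u·φ vanishes.
LHS = ∫_0^2 u(x) φ'(x) dx = ∫_0^2 (-π*x^2*cos(π*x/2) - π*cos(π*x/2)) dx. Term by term:
  ∫_0^2 -π*cos(π*x/2) dx = 0;  ∫_0^2 -π*x^2*cos(π*x/2) dx = 16/π.
Sum: 0 + 16/π = 16/π.
So LHS = 16/π.
∫_0^2 v(x) φ(x) dx = ∫_0^2 (-4*x*sin(π*x/2) + sin(π*x/2)) dx. Term by term:
  ∫_0^2 -4*x*sin(π*x/2) dx = -16/π;  ∫_0^2 sin(π*x/2) dx = 4/π.
Sum: -16/π + 4/π = -12/π.
So RHS = -∫_0^2 v(x) φ(x) dx = 12/π.
LHS − RHS = 4/π ≠ 0, so the identity fails.
(For a valid weak derivative the identity must hold for EVERY test function, in particular this one. The failure shows v is NOT the weak derivative of u.)
Correct weak derivative would be u'(x) = -4*x.


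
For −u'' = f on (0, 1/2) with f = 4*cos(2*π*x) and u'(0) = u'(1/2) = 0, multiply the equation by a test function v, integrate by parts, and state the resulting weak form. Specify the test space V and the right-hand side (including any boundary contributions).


V = H^1(0, 1/2) (no boundary constraint on v; u is determined up to an additive constant); weak form: ∫_0^1/2 u'v' dx = ∫_0^1/2 (4*cos(2*π*x)) v dx for all v ∈ V.

Multiply both sides by a test function v and integrate from 0 to 1/2:
  ∫_0^1/2 −u''(x) v(x) dx = ∫_0^1/2 f(x) v(x) dx.
Integrate the LHS by parts once:
  ∫_0^1/2 −u'' v dx = −[u'(x) v(x)]_0^1/2 + ∫_0^1/2 u'(x) v'(x) dx.
Thus ∫_0^1/2 u'(x) v'(x) dx = ∫_0^1/2 f(x) v(x) dx + [u'(x) v(x)]_0^1/2.
Choose V so that boundary terms are either known or forced to vanish.
u has homogeneous Neumann: u'(0) = u'(1/2) = 0. So [u' v]_0^1/2 = 0·v(1/2) − 0·v(0) = 0 for any v; take V = H^1(0, 1/2).
Weak formulation: find u (satisfying any essential BC) such that ∫_0^1/2 u'(x) v'(x) dx = ∫_0^1/2 f v dx for all v ∈ V (homogeneous Neumann, so boundary terms vanish).
Substituting f(x) = 4*cos(2*π*x), the right-hand side is ∫_0^1/2 (4*cos(2*π*x)) v dx.
Compatibility check (pure Neumann): taking v ≡ 1 ∈ V gives 0 = ∫_0^1/2 f dx + (0) − (0), i.e. ∫_0^1/2 f dx must equal u'(0) − u'(1/2) = 0. Indeed ∫_0^1/2 (4*cos(2*π*x)) dx = 0, so the data are compatible. The solution is then unique only up to an additive constant (fix it e.g. by requiring ∫_0^1/2 u dx = 0).


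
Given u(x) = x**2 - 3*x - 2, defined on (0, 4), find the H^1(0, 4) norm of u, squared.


||u||_{H^1}^2 = 324/5

The H^1 norm (squared) on an interval (0, L) is
  ||u||_{H^1}^2 = ∫_0^L u(x)^2 dx + ∫_0^L u'(x)^2 dx.
Compute u'(x) = 2*x - 3.
Then u(x)^2 = x**4 - 6*x**3 + 5*x**2 + 12*x + 4 and u'(x)^2 = 4*x**2 - 12*x + 9.
Integrate each monomial from 0 to 4 using ∫_0^4 c·x^n dx = c·4^(n+1)/(n+1):
  ∫_0^4 u(x)^2 dx = ∫_0^4 (x^4 - 6*x^3 + 5*x^2 + 12*x + 4) dx. Term by term:
    ∫_0^4 x^4 dx = 1024/5;  ∫_0^4 -6*x^3 dx = -384;  ∫_0^4 5*x^2 dx = 320/3;
    ∫_0^4 12*x dx = 96;  ∫_0^4 4 dx = 16.
  Sum: 1024/5 − 384 + 320/3 + 96 + 16 = 592/15.
  ∫_0^4 u'(x)^2 dx = ∫_0^4 (4*x^2 - 12*x + 9) dx. Term by term:
    ∫_0^4 4*x^2 dx = 256/3;  ∫_0^4 -12*x dx = -96;  ∫_0^4 9 dx = 36.
  Sum: 256/3 − 96 + 36 = 76/3.
Adding: ||u||_{H^1}^2 = 592/15 + 76/3 = 324/5.


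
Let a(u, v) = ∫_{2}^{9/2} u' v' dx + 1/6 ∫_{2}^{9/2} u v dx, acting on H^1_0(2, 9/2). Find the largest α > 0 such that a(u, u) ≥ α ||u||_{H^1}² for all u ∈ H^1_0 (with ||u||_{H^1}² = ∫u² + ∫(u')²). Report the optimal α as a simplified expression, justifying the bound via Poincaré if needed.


α = (25 + 24*π^2)/(6*(25 + 4*π^2))

Coercivity of a(·,·) on H^1_0(2, 9/2) means a(u, u) ≥ α ||u||_{H^1}² for every u ∈ H^1_0.
The interval has length L = 5/2, and Poincaré/coercivity depend only on L. Here a(u, u) = ∫(u')² + (1/6)·∫u².
Here 0 < c = 1/6 < 1. The condition a(u,u) ≥ α||u||_{H^1}² reads (1−α)∫(u')² ≥ (α−c)∫u². Any admissible α is ≤ 1 (rapidly oscillating u have ∫u²/∫(u')² → 0), and α = 1 would force 0 ≥ (1−c)∫u², impossible since c < 1; so 1−α > 0. By the sharp Poincaré inequality on H^1_0 of an interval of length L, ∫(u')² ≥ (π/L)²∫u² with equality for the first sine mode sin(π(x−x₀)/L) (x₀ the left endpoint), so the inequality holds for all u iff (1−α)(π/L)² ≥ α − c, i.e. α ≤ ((π/L)² + c)/((π/L)² + 1) = (1 + c(L/π)²)/(1 + (L/π)²). With (π/L)² = 4*π^2/25 and c = 1/6, the largest admissible constant is α = ((π/L)² + c)/((π/L)² + 1).
Simplifying, α = (25 + 24*π^2)/(6*(25 + 4*π^2)).


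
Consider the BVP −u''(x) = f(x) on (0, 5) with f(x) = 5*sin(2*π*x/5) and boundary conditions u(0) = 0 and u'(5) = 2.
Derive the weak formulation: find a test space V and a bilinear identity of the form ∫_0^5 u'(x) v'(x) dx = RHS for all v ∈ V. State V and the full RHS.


V = {v ∈ H^1(0, 5) : v(0) = 0} (test functions vanish at x = 0 where u is specified); weak form: ∫_0^5 u'v' dx = ∫_0^5 (5*sin(2*π*x/5)) v dx + 2·v(5) for all v ∈ V.

Multiply both sides by a test function v and integrate from 0 to 5:
  ∫_0^5 −u''(x) v(x) dx = ∫_0^5 f(x) v(x) dx.
Integrate the LHS by parts once:
  ∫_0^5 −u'' v dx = −[u'(x) v(x)]_0^5 + ∫_0^5 u'(x) v'(x) dx.
Thus ∫_0^5 u'(x) v'(x) dx = ∫_0^5 f(x) v(x) dx + [u'(x) v(x)]_0^5.
Choose V so that boundary terms are either known or forced to vanish.
Mixed BC: u(0) = 0 (Dirichlet) and u'(5) = 2 (Neumann). Define V = {v ∈ H^1(0, 5) : v(0) = 0}. Then [u' v]_0^5 = u'(5)·v(5) − u'(0)·0 = 2·v(5).
Weak formulation: find u (satisfying any essential BC) such that ∫_0^5 u'(x) v'(x) dx = ∫_0^5 f v dx + 2·v(5) for all v ∈ V (Dirichlet at 0 absorbed into V; Neumann datum at x = 5 contributes the boundary term).
Substituting f(x) = 5*sin(2*π*x/5), the right-hand side is ∫_0^5 (5*sin(2*π*x/5)) v dx + 2·v(5).


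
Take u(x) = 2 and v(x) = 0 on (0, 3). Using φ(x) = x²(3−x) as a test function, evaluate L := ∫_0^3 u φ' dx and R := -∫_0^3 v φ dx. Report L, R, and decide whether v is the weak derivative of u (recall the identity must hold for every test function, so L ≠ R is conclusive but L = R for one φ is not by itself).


LHS = 0, RHS = 0. Yes, v = u' weakly.

u(x) = 2, classical derivative u'(x) = 0.
φ(x) = x²(3−x), so φ'(x) = 3*x*(2 - x).
Note φ(0) = φ(3) = 0, so the boundary term u·φ vanishes.
LHS = ∫_0^3 u(x) φ'(x) dx = ∫_0^3 (-6*x^2 + 12*x) dx. Term by term:
  ∫_0^3 -6*x^2 dx = -54;  ∫_0^3 12*x dx = 54.
Sum: -54 + 54 = 0.
So LHS = 0.
∫_0^3 v(x) φ(x) dx = ∫_0^3 (0) dx. Term by term:
  ∫_0^3 0 dx = 0.
So RHS = -∫_0^3 v(x) φ(x) dx = 0.
LHS = RHS, so the identity holds for this test φ.
Moreover u is smooth here and v(x) = u'(x) = 0 pointwise, so the identity holds for every test function. Hence v is the weak derivative of u.


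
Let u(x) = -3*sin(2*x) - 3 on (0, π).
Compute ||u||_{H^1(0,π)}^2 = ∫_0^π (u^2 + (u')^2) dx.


||u||_{H^1(0,π)}^2 = 63*π/2

u'(x) = -6*cos(2*x).
Expand u² and (u')² and integrate term by term on (0, π), using: for integers n ≥ 1, ∫_0^π sin²(nx) dx = ∫_0^π cos²(nx) dx = π/2; for n ≠ n', ∫_0^π sin(nx)sin(n'x) dx = ∫_0^π cos(nx)cos(n'x) dx = 0; and by product-to-sum, ∫_0^π sin(nx)cos(n'x) dx = ½∫_0^π [sin((n+n')x) + sin((n−n')x)] dx, which is 0 when n+n' is even and 2n/(n²−n'²) when n+n' is odd (it need not vanish on (0, π)). For the constant mode: ∫_0^π 1 dx = π, ∫_0^π cos(nx) dx = 0, ∫_0^π sin(nx) dx = (1−(−1)^n)/n.
  u² squared terms: (-3)²·∫1 dx = 9·π = 9*π;  (-3)²·∫sin(2x)² dx = 9·π/2 = 9*π/2.
  u² cross terms: 2·(-3)·(-3)·∫1·sin(2x) dx = 18·(0) = 0.
  So ∫_0^π u² dx = 9*π + 9*π/2 + 0 = 27*π/2.
  (u')² squared terms: (-6)²·∫cos(2x)² dx = 36·π/2 = 18*π.
  So ∫_0^π (u')² dx = 18*π.
||u||_{H^1}^2 = (27*π/2) + (18*π) = 63*π/2.


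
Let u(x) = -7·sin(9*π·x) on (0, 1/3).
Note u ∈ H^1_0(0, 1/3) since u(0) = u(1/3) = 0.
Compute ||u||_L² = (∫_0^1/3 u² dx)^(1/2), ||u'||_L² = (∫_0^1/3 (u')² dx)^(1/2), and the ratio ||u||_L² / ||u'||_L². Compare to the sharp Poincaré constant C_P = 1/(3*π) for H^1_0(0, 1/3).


||u||_L² / ||u'||_L² = 1/(9*π) < C_P = 1/(3*π).

u(x) = -7·sin(9*π·x), so u'(x) = -63*π*cos(9*π*x).
Writing u(x) = A·sin(kπx/L) with A = -7 and k = 3, use ∫_0^L sin²(kπx/L) dx = L/2 and ∫_0^L cos²(kπx/L) dx = L/2.
u² = 49·sin²(9*π·x) and (u')² = 3969*π^2·cos²(9*π·x), and each of sin², cos² integrates to L/2 = 1/6 over (0, 1/3).
∫_0^1/3 u² dx = 49/6, so ||u||_L² = 7*sqrt(6)/6.
∫_0^1/3 (u')² dx = 1323*π^2/2, so ||u'||_L² = 21*sqrt(6)*π/2.
Ratio ||u||_L² / ||u'||_L² = 1/(9*π).
Sharp Poincaré constant on H^1_0(0, 1/3) is C_P = L/π = 1/(3*π), achieved by sin(3*π·x).
This is the k = 3 harmonic; the ratio L/(kπ) is strictly less than C_P = L/π, consistent with the sharp inequality ||u||_L² ≤ C_P ||u'||_L².


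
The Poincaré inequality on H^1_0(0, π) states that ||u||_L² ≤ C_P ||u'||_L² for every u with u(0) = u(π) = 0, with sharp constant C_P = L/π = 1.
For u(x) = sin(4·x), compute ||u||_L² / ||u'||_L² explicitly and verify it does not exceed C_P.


||u||_L² / ||u'||_L² = 1/4 < C_P = 1.

u(x) = sin(4·x), so u'(x) = 4*cos(4*x).
Writing u(x) = A·sin(kπx/L) with A = 1 and k = 4, use ∫_0^L sin²(kπx/L) dx = L/2 and ∫_0^L cos²(kπx/L) dx = L/2.
u² = 1·sin²(4·x) and (u')² = 16·cos²(4·x), and each of sin², cos² integrates to L/2 = π/2 over (0, π).
∫_0^π u² dx = π/2, so ||u||_L² = sqrt(2)*sqrt(π)/2.
∫_0^π (u')² dx = 8*π, so ||u'||_L² = 2*sqrt(2)*sqrt(π).
Ratio ||u||_L² / ||u'||_L² = 1/4.
Sharp Poincaré constant on H^1_0(0, π) is C_P = L/π = 1, achieved by sin(x).
This is the k = 4 harmonic; the ratio L/(kπ) is strictly less than C_P = L/π, consistent with the sharp inequality ||u||_L² ≤ C_P ||u'||_L².


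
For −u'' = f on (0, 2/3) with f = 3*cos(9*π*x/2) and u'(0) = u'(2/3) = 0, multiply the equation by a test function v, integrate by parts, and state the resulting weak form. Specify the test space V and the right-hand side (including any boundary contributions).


V = H^1(0, 2/3) (no boundary constraint on v; u is determined up to an additive constant); weak form: ∫_0^2/3 u'v' dx = ∫_0^2/3 (3*cos(9*π*x/2)) v dx for all v ∈ V.

Multiply both sides by a test function v and integrate from 0 to 2/3:
  ∫_0^2/3 −u''(x) v(x) dx = ∫_0^2/3 f(x) v(x) dx.
Integrate the LHS by parts once:
  ∫_0^2/3 −u'' v dx = −[u'(x) v(x)]_0^2/3 + ∫_0^2/3 u'(x) v'(x) dx.
Thus ∫_0^2/3 u'(x) v'(x) dx = ∫_0^2/3 f(x) v(x) dx + [u'(x) v(x)]_0^2/3.
Choose V so that boundary terms are either known or forced to vanish.
u has homogeneous Neumann: u'(0) = u'(2/3) = 0. So [u' v]_0^2/3 = 0·v(2/3) − 0·v(0) = 0 for any v; take V = H^1(0, 2/3).
Weak formulation: find u (satisfying any essential BC) such that ∫_0^2/3 u'(x) v'(x) dx = ∫_0^2/3 f v dx for all v ∈ V (homogeneous Neumann, so boundary terms vanish).
Substituting f(x) = 3*cos(9*π*x/2), the right-hand side is ∫_0^2/3 (3*cos(9*π*x/2)) v dx.
Compatibility check (pure Neumann): taking v ≡ 1 ∈ V gives 0 = ∫_0^2/3 f dx + (0) − (0), i.e. ∫_0^2/3 f dx must equal u'(0) − u'(2/3) = 0. Indeed ∫_0^2/3 (3*cos(9*π*x/2)) dx = 0, so the data are compatible. The solution is then unique only up to an additive constant (fix it e.g. by requiring ∫_0^2/3 u dx = 0).


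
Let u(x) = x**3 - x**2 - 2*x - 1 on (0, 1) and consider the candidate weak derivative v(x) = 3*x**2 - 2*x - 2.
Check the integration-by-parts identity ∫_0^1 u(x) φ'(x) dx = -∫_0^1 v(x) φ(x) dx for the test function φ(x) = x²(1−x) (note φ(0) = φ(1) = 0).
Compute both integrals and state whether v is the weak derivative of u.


LHS = 1/6, RHS = 1/6. Yes, v = u' weakly.

u(x) = x**3 - x**2 - 2*x - 1, classical derivative u'(x) = 3*x**2 - 2*x - 2.
φ(x) = x²(1−x), so φ'(x) = x*(2 - 3*x).
Note φ(0) = φ(1) = 0, so the boundary term u·φ vanishes.
LHS = ∫_0^1 u(x) φ'(x) dx = ∫_0^1 (-3*x^5 + 5*x^4 + 4*x^3 - x^2 - 2*x) dx. Term by term:
  ∫_0^1 -3*x^5 dx = -1/2;  ∫_0^1 5*x^4 dx = 1;  ∫_0^1 4*x^3 dx = 1;
  ∫_0^1 -x^2 dx = -1/3;  ∫_0^1 -2*x dx = -1.
Sum: -1/2 + 1 + 1 − 1/3 − 1 = 1/6.
So LHS = 1/6.
∫_0^1 v(x) φ(x) dx = ∫_0^1 (-3*x^5 + 5*x^4 - 2*x^2) dx. Term by term:
  ∫_0^1 -3*x^5 dx = -1/2;  ∫_0^1 5*x^4 dx = 1;  ∫_0^1 -2*x^2 dx = -2/3.
Sum: -1/2 + 1 − 2/3 = -1/6.
So RHS = -∫_0^1 v(x) φ(x) dx = 1/6.
LHS = RHS, so the identity holds for this test φ.
Moreover u is smooth here and v(x) = u'(x) = 3*x**2 - 2*x - 2 pointwise, so the identity holds for every test function. Hence v is the weak derivative of u.


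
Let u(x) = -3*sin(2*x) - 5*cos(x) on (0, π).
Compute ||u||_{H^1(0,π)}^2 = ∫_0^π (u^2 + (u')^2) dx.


||u||_{H^1(0,π)}^2 = 80 + 95*π/2

u'(x) = 5*sin(x) - 6*cos(2*x).
Expand u² and (u')² and integrate term by term on (0, π), using: for integers n ≥ 1, ∫_0^π sin²(nx) dx = ∫_0^π cos²(nx) dx = π/2; for n ≠ n', ∫_0^π sin(nx)sin(n'x) dx = ∫_0^π cos(nx)cos(n'x) dx = 0; and by product-to-sum, ∫_0^π sin(nx)cos(n'x) dx = ½∫_0^π [sin((n+n')x) + sin((n−n')x)] dx, which is 0 when n+n' is even and 2n/(n²−n'²) when n+n' is odd (it need not vanish on (0, π)).
  u² squared terms: (-5)²·∫cos(x)² dx = 25·π/2 = 25*π/2;  (-3)²·∫sin(2x)² dx = 9·π/2 = 9*π/2.
  u² cross terms: 2·(-5)·(-3)·∫cos(x)·sin(2x) dx = 30·(4/3) = 40.
  So ∫_0^π u² dx = 25*π/2 + 9*π/2 + 40 = 40 + 17*π.
  (u')² squared terms: (-6)²·∫cos(2x)² dx = 36·π/2 = 18*π;  (5)²·∫sin(x)² dx = 25·π/2 = 25*π/2.
  (u')² cross terms: 2·(-6)·(5)·∫cos(2x)·sin(x) dx = -60·(-2/3) = 40.
  So ∫_0^π (u')² dx = 18*π + 25*π/2 + 40 = 40 + 61*π/2.
||u||_{H^1}^2 = (40 + 17*π) + (40 + 61*π/2) = 80 + 95*π/2.


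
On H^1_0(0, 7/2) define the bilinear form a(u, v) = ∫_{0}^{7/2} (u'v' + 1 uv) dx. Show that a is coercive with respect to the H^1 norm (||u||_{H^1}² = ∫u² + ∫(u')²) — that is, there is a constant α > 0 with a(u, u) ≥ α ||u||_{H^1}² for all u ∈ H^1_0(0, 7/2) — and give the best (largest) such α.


α = 1

Coercivity of a(·,·) on H^1_0(0, 7/2) means a(u, u) ≥ α ||u||_{H^1}² for every u ∈ H^1_0.
The interval has length L = 7/2, and Poincaré/coercivity depend only on L. Here a(u, u) = ∫(u')² + (1)·∫u².
Here c = 1 ≥ 1, so a(u,u) = ∫(u')² + c∫u² ≥ ∫(u')² + ∫u² = ||u||_{H^1}², i.e. α = 1 works. No larger α is possible: a(u,u) ≥ α||u||_{H^1}² means (1−α)∫(u')² ≥ (α−c)∫u², and for the modes u_n = sin(nπ(x−x₀)/L) (x₀ the left endpoint) one has ∫u_n²/∫(u_n')² = (L/(nπ))² → 0, so a(u_n,u_n)/||u_n||_{H^1}² → 1. Hence the optimal constant is α = 1.
Therefore α = 1.


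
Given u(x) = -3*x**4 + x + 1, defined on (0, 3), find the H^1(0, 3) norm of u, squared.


||u||_{H^1}^2 = 2211654/35

The H^1 norm (squared) on an interval (0, L) is
  ||u||_{H^1}^2 = ∫_0^L u(x)^2 dx + ∫_0^L u'(x)^2 dx.
Compute u'(x) = 1 - 12*x**3.
Then u(x)^2 = 9*x**8 - 6*x**5 - 6*x**4 + x**2 + 2*x + 1 and u'(x)^2 = 144*x**6 - 24*x**3 + 1.
Integrate each monomial from 0 to 3 using ∫_0^3 c·x^n dx = c·3^(n+1)/(n+1):
  ∫_0^3 u(x)^2 dx = ∫_0^3 (9*x^8 - 6*x^5 - 6*x^4 + x^2 + 2*x + 1) dx. Term by term:
    ∫_0^3 9*x^8 dx = 19683;  ∫_0^3 -6*x^5 dx = -729;  ∫_0^3 -6*x^4 dx = -1458/5;
    ∫_0^3 x^2 dx = 9;  ∫_0^3 2*x dx = 9;  ∫_0^3 1 dx = 3.
  Sum: 19683 − 729 − 1458/5 + 9 + 9 + 3 = 93417/5.
  ∫_0^3 u'(x)^2 dx = ∫_0^3 (144*x^6 - 24*x^3 + 1) dx. Term by term:
    ∫_0^3 144*x^6 dx = 314928/7;  ∫_0^3 -24*x^3 dx = -486;  ∫_0^3 1 dx = 3.
  Sum: 314928/7 − 486 + 3 = 311547/7.
Adding: ||u||_{H^1}^2 = 93417/5 + 311547/7 = 2211654/35.


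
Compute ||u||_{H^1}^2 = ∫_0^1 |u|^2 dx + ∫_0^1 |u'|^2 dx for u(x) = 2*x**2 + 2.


||u||_{H^1}^2 = 64/5

The H^1 norm (squared) on an interval (0, L) is
  ||u||_{H^1}^2 = ∫_0^L u(x)^2 dx + ∫_0^L u'(x)^2 dx.
Compute u'(x) = 4*x.
Then u(x)^2 = 4*x**4 + 8*x**2 + 4 and u'(x)^2 = 16*x**2.
Integrate each monomial from 0 to 1 using ∫_0^1 c·x^n dx = c·1^(n+1)/(n+1):
  ∫_0^1 u(x)^2 dx = ∫_0^1 (4*x^4 + 8*x^2 + 4) dx. Term by term:
    ∫_0^1 4*x^4 dx = 4/5;  ∫_0^1 8*x^2 dx = 8/3;  ∫_0^1 4 dx = 4.
  Sum: 4/5 + 8/3 + 4 = 112/15.
  ∫_0^1 u'(x)^2 dx = ∫_0^1 (16*x^2) dx. Term by term:
    ∫_0^1 16*x^2 dx = 16/3.
Adding: ||u||_{H^1}^2 = 112/15 + 16/3 = 64/5.


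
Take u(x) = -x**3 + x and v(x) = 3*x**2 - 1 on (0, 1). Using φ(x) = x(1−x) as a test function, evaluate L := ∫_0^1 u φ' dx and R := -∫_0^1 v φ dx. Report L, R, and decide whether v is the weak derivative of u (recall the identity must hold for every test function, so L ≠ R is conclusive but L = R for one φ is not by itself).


LHS = -1/60, RHS = 1/60. No, v is not the weak derivative of u.

u(x) = -x**3 + x, classical derivative u'(x) = 1 - 3*x**2.
φ(x) = x(1−x), so φ'(x) = 1 - 2*x.
Note φ(0) = φ(1) = 0, so the boundary term u·φ vanishes.
LHS = ∫_0^1 u(x) φ'(x) dx = ∫_0^1 (2*x^4 - x^3 - 2*x^2 + x) dx. Term by term:
  ∫_0^1 2*x^4 dx = 2/5;  ∫_0^1 -x^3 dx = -1/4;  ∫_0^1 -2*x^2 dx = -2/3;
  ∫_0^1 x dx = 1/2.
Sum: 2/5 − 1/4 − 2/3 + 1/2 = -1/60.
So LHS = -1/60.
∫_0^1 v(x) φ(x) dx = ∫_0^1 (-3*x^4 + 3*x^3 + x^2 - x) dx. Term by term:
  ∫_0^1 -3*x^4 dx = -3/5;  ∫_0^1 3*x^3 dx = 3/4;  ∫_0^1 x^2 dx = 1/3;
  ∫_0^1 -x dx = -1/2.
Sum: -3/5 + 3/4 + 1/3 − 1/2 = -1/60.
So RHS = -∫_0^1 v(x) φ(x) dx = 1/60.
LHS − RHS = -1/30 ≠ 0, so the identity fails.
(For a valid weak derivative the identity must hold for EVERY test function, in particular this one. The failure shows v is NOT the weak derivative of u.)
Correct weak derivative would be u'(x) = 1 - 3*x**2.


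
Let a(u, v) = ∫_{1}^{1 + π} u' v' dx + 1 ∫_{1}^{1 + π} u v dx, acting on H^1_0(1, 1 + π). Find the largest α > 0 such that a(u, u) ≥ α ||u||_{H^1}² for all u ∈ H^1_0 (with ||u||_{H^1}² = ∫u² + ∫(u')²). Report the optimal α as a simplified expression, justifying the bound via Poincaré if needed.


α = 1

Coercivity of a(·,·) on H^1_0(1, 1 + π) means a(u, u) ≥ α ||u||_{H^1}² for every u ∈ H^1_0.
The interval has length L = π, and Poincaré/coercivity depend only on L. Here a(u, u) = ∫(u')² + (1)·∫u².
Here c = 1 ≥ 1, so a(u,u) = ∫(u')² + c∫u² ≥ ∫(u')² + ∫u² = ||u||_{H^1}², i.e. α = 1 works. No larger α is possible: a(u,u) ≥ α||u||_{H^1}² means (1−α)∫(u')² ≥ (α−c)∫u², and for the modes u_n = sin(nπ(x−x₀)/L) (x₀ the left endpoint) one has ∫u_n²/∫(u_n')² = (L/(nπ))² → 0, so a(u_n,u_n)/||u_n||_{H^1}² → 1. Hence the optimal constant is α = 1.
Therefore α = 1.


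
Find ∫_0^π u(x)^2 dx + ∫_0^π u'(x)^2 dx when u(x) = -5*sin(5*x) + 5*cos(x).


||u||_{H^1(0,π)}^2 = 350*π

u'(x) = -5*sin(x) - 25*cos(5*x).
Expand u² and (u')² and integrate term by term on (0, π), using: for integers n ≥ 1, ∫_0^π sin²(nx) dx = ∫_0^π cos²(nx) dx = π/2; for n ≠ n', ∫_0^π sin(nx)sin(n'x) dx = ∫_0^π cos(nx)cos(n'x) dx = 0; and by product-to-sum, ∫_0^π sin(nx)cos(n'x) dx = ½∫_0^π [sin((n+n')x) + sin((n−n')x)] dx, which is 0 when n+n' is even and 2n/(n²−n'²) when n+n' is odd (it need not vanish on (0, π)).
  u² squared terms: (-5)²·∫sin(5x)² dx = 25·π/2 = 25*π/2;  (5)²·∫cos(x)² dx = 25·π/2 = 25*π/2.
  u² cross terms: 2·(-5)·(5)·∫sin(5x)·cos(x) dx = -50·(0) = 0.
  So ∫_0^π u² dx = 25*π/2 + 25*π/2 + 0 = 25*π.
  (u')² squared terms: (-25)²·∫cos(5x)² dx = 625·π/2 = 625*π/2;  (-5)²·∫sin(x)² dx = 25·π/2 = 25*π/2.
  (u')² cross terms: 2·(-25)·(-5)·∫cos(5x)·sin(x) dx = 250·(0) = 0.
  So ∫_0^π (u')² dx = 625*π/2 + 25*π/2 + 0 = 325*π.
||u||_{H^1}^2 = (25*π) + (325*π) = 350*π.


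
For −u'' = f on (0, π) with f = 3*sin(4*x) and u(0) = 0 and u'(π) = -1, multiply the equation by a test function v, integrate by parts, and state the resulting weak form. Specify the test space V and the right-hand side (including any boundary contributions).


V = {v ∈ H^1(0, π) : v(0) = 0} (test functions vanish at x = 0 where u is specified); weak form: ∫_0^π u'v' dx = ∫_0^π (3*sin(4*x)) v dx − v(π) for all v ∈ V.

Multiply both sides by a test function v and integrate from 0 to π:
  ∫_0^π −u''(x) v(x) dx = ∫_0^π f(x) v(x) dx.
Integrate the LHS by parts once:
  ∫_0^π −u'' v dx = −[u'(x) v(x)]_0^π + ∫_0^π u'(x) v'(x) dx.
Thus ∫_0^π u'(x) v'(x) dx = ∫_0^π f(x) v(x) dx + [u'(x) v(x)]_0^π.
Choose V so that boundary terms are either known or forced to vanish.
Mixed BC: u(0) = 0 (Dirichlet) and u'(π) = -1 (Neumann). Define V = {v ∈ H^1(0, π) : v(0) = 0}. Then [u' v]_0^π = u'(π)·v(π) − u'(0)·0 = − v(π).
Weak formulation: find u (satisfying any essential BC) such that ∫_0^π u'(x) v'(x) dx = ∫_0^π f v dx − v(π) for all v ∈ V (Dirichlet at 0 absorbed into V; Neumann datum at x = π contributes the boundary term).
Substituting f(x) = 3*sin(4*x), the right-hand side is ∫_0^π (3*sin(4*x)) v dx − v(π).


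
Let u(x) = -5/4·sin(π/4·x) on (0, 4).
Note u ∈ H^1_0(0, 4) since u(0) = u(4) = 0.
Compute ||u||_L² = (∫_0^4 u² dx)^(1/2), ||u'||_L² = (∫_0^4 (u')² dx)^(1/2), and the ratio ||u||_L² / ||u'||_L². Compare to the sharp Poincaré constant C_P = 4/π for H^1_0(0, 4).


||u||_L² / ||u'||_L² = 4/π = C_P.

u(x) = -5/4·sin(π/4·x), so u'(x) = -5*π*cos(π*x/4)/16.
Writing u(x) = A·sin(kπx/L) with A = -5/4 and k = 1, use ∫_0^L sin²(kπx/L) dx = L/2 and ∫_0^L cos²(kπx/L) dx = L/2.
u² = 25/16·sin²(π/4·x) and (u')² = 25*π^2/256·cos²(π/4·x), and each of sin², cos² integrates to L/2 = 2 over (0, 4).
∫_0^4 u² dx = 25/8, so ||u||_L² = 5*sqrt(2)/4.
∫_0^4 (u')² dx = 25*π^2/128, so ||u'||_L² = 5*sqrt(2)*π/16.
Ratio ||u||_L² / ||u'||_L² = 4/π.
Sharp Poincaré constant on H^1_0(0, 4) is C_P = L/π = 4/π, achieved by sin(π/4·x).
This is the k = 1 eigenfunction (up to amplitude), so the ratio equals the sharp Poincaré constant exactly.


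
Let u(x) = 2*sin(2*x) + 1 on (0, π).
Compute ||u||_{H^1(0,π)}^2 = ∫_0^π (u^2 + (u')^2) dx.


||u||_{H^1(0,π)}^2 = 11*π

u'(x) = 4*cos(2*x).
Expand u² and (u')² and integrate term by term on (0, π), using: for integers n ≥ 1, ∫_0^π sin²(nx) dx = ∫_0^π cos²(nx) dx = π/2; for n ≠ n', ∫_0^π sin(nx)sin(n'x) dx = ∫_0^π cos(nx)cos(n'x) dx = 0; and by product-to-sum, ∫_0^π sin(nx)cos(n'x) dx = ½∫_0^π [sin((n+n')x) + sin((n−n')x)] dx, which is 0 when n+n' is even and 2n/(n²−n'²) when n+n' is odd (it need not vanish on (0, π)). For the constant mode: ∫_0^π 1 dx = π, ∫_0^π cos(nx) dx = 0, ∫_0^π sin(nx) dx = (1−(−1)^n)/n.
  u² squared terms: (1)²·∫1 dx = 1·π = π;  (2)²·∫sin(2x)² dx = 4·π/2 = 2*π.
  u² cross terms: 2·(1)·(2)·∫1·sin(2x) dx = 4·(0) = 0.
  So ∫_0^π u² dx = π + 2*π + 0 = 3*π.
  (u')² squared terms: (4)²·∫cos(2x)² dx = 16·π/2 = 8*π.
  So ∫_0^π (u')² dx = 8*π.
||u||_{H^1}^2 = (3*π) + (8*π) = 11*π.


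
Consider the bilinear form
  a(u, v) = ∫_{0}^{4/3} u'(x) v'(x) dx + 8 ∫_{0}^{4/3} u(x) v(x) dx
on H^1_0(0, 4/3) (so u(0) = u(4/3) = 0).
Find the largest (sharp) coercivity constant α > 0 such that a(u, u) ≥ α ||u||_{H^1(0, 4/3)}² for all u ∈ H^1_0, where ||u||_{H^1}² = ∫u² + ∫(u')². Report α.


α = 1

Coercivity of a(·,·) on H^1_0(0, 4/3) means a(u, u) ≥ α ||u||_{H^1}² for every u ∈ H^1_0.
The interval has length L = 4/3, and Poincaré/coercivity depend only on L. Here a(u, u) = ∫(u')² + (8)·∫u².
Here c = 8 ≥ 1, so a(u,u) = ∫(u')² + c∫u² ≥ ∫(u')² + ∫u² = ||u||_{H^1}², i.e. α = 1 works. No larger α is possible: a(u,u) ≥ α||u||_{H^1}² means (1−α)∫(u')² ≥ (α−c)∫u², and for the modes u_n = sin(nπ(x−x₀)/L) (x₀ the left endpoint) one has ∫u_n²/∫(u_n')² = (L/(nπ))² → 0, so a(u_n,u_n)/||u_n||_{H^1}² → 1. Hence the optimal constant is α = 1.
Therefore α = 1.


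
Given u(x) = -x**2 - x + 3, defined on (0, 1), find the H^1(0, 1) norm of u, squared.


||u||_{H^1}^2 = 281/30

The H^1 norm (squared) on an interval (0, L) is
  ||u||_{H^1}^2 = ∫_0^L u(x)^2 dx + ∫_0^L u'(x)^2 dx.
Compute u'(x) = -2*x - 1.
Then u(x)^2 = x**4 + 2*x**3 - 5*x**2 - 6*x + 9 and u'(x)^2 = 4*x**2 + 4*x + 1.
Integrate each monomial from 0 to 1 using ∫_0^1 c·x^n dx = c·1^(n+1)/(n+1):
  ∫_0^1 u(x)^2 dx = ∫_0^1 (x^4 + 2*x^3 - 5*x^2 - 6*x + 9) dx. Term by term:
    ∫_0^1 x^4 dx = 1/5;  ∫_0^1 2*x^3 dx = 1/2;  ∫_0^1 -5*x^2 dx = -5/3;
    ∫_0^1 -6*x dx = -3;  ∫_0^1 9 dx = 9.
  Sum: 1/5 + 1/2 − 5/3 − 3 + 9 = 151/30.
  ∫_0^1 u'(x)^2 dx = ∫_0^1 (4*x^2 + 4*x + 1) dx. Term by term:
    ∫_0^1 4*x^2 dx = 4/3;  ∫_0^1 4*x dx = 2;  ∫_0^1 1 dx = 1.
  Sum: 4/3 + 2 + 1 = 13/3.
Adding: ||u||_{H^1}^2 = 151/30 + 13/3 = 281/30.


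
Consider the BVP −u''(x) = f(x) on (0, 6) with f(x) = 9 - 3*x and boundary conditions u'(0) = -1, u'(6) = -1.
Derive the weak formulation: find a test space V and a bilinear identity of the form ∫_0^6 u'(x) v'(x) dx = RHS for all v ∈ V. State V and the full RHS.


V = H^1(0, 6) (v unrestricted at boundary; u is determined up to an additive constant); weak form: ∫_0^6 u'v' dx = ∫_0^6 (9 - 3*x) v dx − v(6) + v(0) for all v ∈ V.

Multiply both sides by a test function v and integrate from 0 to 6:
  ∫_0^6 −u''(x) v(x) dx = ∫_0^6 f(x) v(x) dx.
Integrate the LHS by parts once:
  ∫_0^6 −u'' v dx = −[u'(x) v(x)]_0^6 + ∫_0^6 u'(x) v'(x) dx.
Thus ∫_0^6 u'(x) v'(x) dx = ∫_0^6 f(x) v(x) dx + [u'(x) v(x)]_0^6.
Choose V so that boundary terms are either known or forced to vanish.
u has inhomogeneous Neumann u'(0) = -1, u'(6) = -1. [u' v]_0^6 = (-1)·v(6) − (-1)·v(0) = − v(6) + v(0). Take V = H^1(0, 6); boundary term becomes part of RHS.
Weak formulation: find u (satisfying any essential BC) such that ∫_0^6 u'(x) v'(x) dx = ∫_0^6 f v dx − v(6) + v(0) for all v ∈ V (Neumann data are natural BCs: they enter the RHS as boundary terms).
Substituting f(x) = 9 - 3*x, the right-hand side is ∫_0^6 (9 - 3*x) v dx − v(6) + v(0).
Compatibility check (pure Neumann): taking v ≡ 1 ∈ V gives 0 = ∫_0^6 f dx + (-1) − (-1), i.e. ∫_0^6 f dx must equal u'(0) − u'(6) = 0. Indeed ∫_0^6 (9 - 3*x) dx = 0, so the data are compatible. The solution is then unique only up to an additive constant (fix it e.g. by requiring ∫_0^6 u dx = 0).
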